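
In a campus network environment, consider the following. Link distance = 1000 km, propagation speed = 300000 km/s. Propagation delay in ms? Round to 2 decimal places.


Given: distance = 1000 km, speed = 300000 km/s
Delay = distance / speed = 1000 / 300000 seconds
Delay in ms = 1000 * 1000 / 300000
Delay = 3.3333 ms
Rounded to 2 dp = 3.33 ms

3.33


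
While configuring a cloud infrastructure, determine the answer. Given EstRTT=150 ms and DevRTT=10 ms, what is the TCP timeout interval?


Given: EstRTT = 150 ms, DevRTT = 10 ms
Timeout = EstRTT + 4 * DevRTT
4 * DevRTT = 4 * 10 = 40
Timeout = 150 + 40 = 190 ms

190


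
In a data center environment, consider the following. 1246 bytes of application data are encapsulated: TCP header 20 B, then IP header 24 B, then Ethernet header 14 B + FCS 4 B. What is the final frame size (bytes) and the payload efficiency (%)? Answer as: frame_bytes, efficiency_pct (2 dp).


TCP segment = 1246 + 20 = 1266 B
IP packet = 1266 + 24 = 1290 B
Ethernet frame = 1290 + 14 + 4 = 1308 B
Efficiency = app / frame = 1246 / 1308 = 0.952599 = 95.2599% -> 95.26% (2 dp)

1308, 95.26


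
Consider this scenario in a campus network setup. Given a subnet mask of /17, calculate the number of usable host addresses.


Given: subnet mask /17
Host bits = 32 - 17 = 15
Total addresses = 2^15 = 32768
Usable hosts = 32768 - 2 (network + broadcast) = 32766

32766


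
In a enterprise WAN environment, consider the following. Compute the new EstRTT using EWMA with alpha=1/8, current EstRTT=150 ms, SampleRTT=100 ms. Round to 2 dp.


Given: EstRTT = 150 ms, SampleRTT = 100 ms, alpha = 1/8
New EstRTT = (1 - alpha) * EstRTT + alpha * SampleRTT
(7/8) * 150 = 131.25
(1/8) * 100 = 12.5
New EstRTT = 131.25 + 12.5 = 143.75 ms -> 143.75 ms (2 dp)

143.75


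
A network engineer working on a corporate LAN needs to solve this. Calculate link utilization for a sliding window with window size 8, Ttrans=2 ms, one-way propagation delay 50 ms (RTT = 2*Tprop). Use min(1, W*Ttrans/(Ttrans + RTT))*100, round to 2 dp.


Given: W = 8, Ttrans = 2 ms, RTT = 100 ms (= 2 * Tprop, Tprop = 50 ms)
Cycle time = Ttrans + RTT = 2 + 100 = 102 ms (first packet sent until its ACK returns)
W * Ttrans = 8 * 2 = 16 ms of sending per cycle
W * Ttrans / (Ttrans + RTT) = 16 / 102 = 0.156863
U = min(1, 0.156863) = 0.156863
U% = 15.69%

15.69


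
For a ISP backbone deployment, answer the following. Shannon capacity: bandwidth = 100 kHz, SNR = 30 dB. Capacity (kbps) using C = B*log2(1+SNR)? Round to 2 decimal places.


Given: B = 100 kHz, SNR = 30 dB
SNR linear = 10^(30/10) = 1000
1 + SNR = 1001
log2(1001) = 9.9672262588
C = 100 * 1000 * 9.9672262588 = 996722.6259 bps
C = 996.722626 kbps -> 996.72 kbps (2 dp)

996.72


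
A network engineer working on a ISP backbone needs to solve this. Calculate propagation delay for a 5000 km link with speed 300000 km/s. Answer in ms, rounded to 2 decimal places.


Given: distance = 5000 km, speed = 300000 km/s
Delay = distance / speed = 5000 / 300000 seconds
Delay in ms = 5000 * 1000 / 300000
Delay = 16.6667 ms
Rounded to 2 dp = 16.67 ms

16.67


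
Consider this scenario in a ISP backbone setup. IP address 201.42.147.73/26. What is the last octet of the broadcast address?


Given: IP = 201.42.147.73, prefix = /26
Host bits = 32 - 26 = 6
Network last octet = 73 AND mask = 64
Host part size = 2^6 - 1 = 63
Broadcast last octet = 64 OR 63 = 127

127


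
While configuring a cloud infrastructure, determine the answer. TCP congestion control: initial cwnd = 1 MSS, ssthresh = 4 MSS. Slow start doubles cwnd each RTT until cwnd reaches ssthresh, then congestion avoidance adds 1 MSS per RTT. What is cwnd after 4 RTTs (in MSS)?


RTT 0: cwnd = 1 MSS (initial)
RTT 1: cwnd = 2 MSS (slow start, doubled)
RTT 2: cwnd = 4 MSS (slow start, doubled)
RTT 3: cwnd = 5 MSS (congestion avoidance, +1)
RTT 4: cwnd = 6 MSS (congestion avoidance, +1)

6


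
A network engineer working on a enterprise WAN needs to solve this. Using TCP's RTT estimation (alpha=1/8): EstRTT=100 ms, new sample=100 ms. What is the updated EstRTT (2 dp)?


Given: EstRTT = 100 ms, SampleRTT = 100 ms, alpha = 1/8
New EstRTT = (1 - alpha) * EstRTT + alpha * SampleRTT
(7/8) * 100 = 87.5
(1/8) * 100 = 12.5
New EstRTT = 87.5 + 12.5 = 100 ms -> 100.00 ms (2 dp)

100.00


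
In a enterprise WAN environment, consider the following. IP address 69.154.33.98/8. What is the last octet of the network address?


Given: IP = 69.154.33.98, prefix = /8
Subnet mask = 255.0.0.0
Last octet of IP: 98
Last octet of mask: 0
Network last octet = 98 AND 0 = 0

0


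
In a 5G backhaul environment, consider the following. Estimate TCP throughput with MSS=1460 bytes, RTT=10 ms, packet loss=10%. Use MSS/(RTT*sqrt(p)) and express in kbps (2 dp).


Given: MSS = 1460 bytes, RTT = 10 ms, loss = 10%
RTT in seconds = 10 / 1000 = 0.01
Loss rate = 10% = 0.1
sqrt(loss) = sqrt(0.1) = 0.316227766017
Throughput (bytes/s) = 1460 / (0.01 * 0.316227766017) = 461692.5384
Throughput (kbps) = 461692.5384 * 8 / 1000 = 3693.540307 -> 3693.54 kbps (2 dp)

3693.54


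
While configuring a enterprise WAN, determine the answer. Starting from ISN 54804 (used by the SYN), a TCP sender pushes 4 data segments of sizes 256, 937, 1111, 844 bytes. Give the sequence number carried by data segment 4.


The SYN occupies sequence number ISN = 54804, so the first data byte is ISN + 1 = 54805.
SEQ of data segment i = (ISN + 1) + sum of payload sizes of segments 1..i-1.
Segment 1: SEQ = 54805, payload = 256 bytes
Segment 2: SEQ = 55061, payload = 937 bytes
Segment 3: SEQ = 55998, payload = 1111 bytes
Segment 4: SEQ = 57109, payload = 844 bytes
SEQ of segment 4 = 54805 + 256 + 937 + 1111 = 57109

57109


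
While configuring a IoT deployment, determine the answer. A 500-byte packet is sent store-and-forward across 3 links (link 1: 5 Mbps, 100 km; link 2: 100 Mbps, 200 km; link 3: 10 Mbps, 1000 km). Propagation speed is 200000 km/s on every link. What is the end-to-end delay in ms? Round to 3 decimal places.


Packet = 500 bytes = 4000 bits. Store-and-forward: sum (t_trans + t_prop) per link.
Link 1: t_trans = 4000/(5*10^6) s = 0.8000 ms; t_prop = 100/200000 s = 0.5000 ms; subtotal = 1.3000 ms
Link 2: t_trans = 4000/(100*10^6) s = 0.0400 ms; t_prop = 200/200000 s = 1.0000 ms; subtotal = 1.0400 ms
Link 3: t_trans = 4000/(10*10^6) s = 0.4000 ms; t_prop = 1000/200000 s = 5.0000 ms; subtotal = 5.4000 ms
End-to-end = 1.3000 + 1.0400 + 5.4000 = 7.7400 ms -> 7.740 ms (3 dp)

7.740


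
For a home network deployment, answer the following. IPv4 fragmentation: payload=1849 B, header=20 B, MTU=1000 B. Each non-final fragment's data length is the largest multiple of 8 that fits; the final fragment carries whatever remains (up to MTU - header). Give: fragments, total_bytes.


Max data per non-final fragment = floor((MTU - header)/8)*8 = floor((1000 - 20)/8)*8 = floor(980/8)*8 = 976 B
Final fragment needs no 8-byte alignment: it can carry up to MTU - header = 980 B
Non-final fragments needed = ceil((payload - 980) / 976) = ceil(869/976) = ceil(0.8904) = 1
Number of fragments = 1 + 1 = 2
Fragment sizes (data): 1 * 976 B + 873 B (last, 873 <= 980 OK)
Total bytes sent = payload + n_frags * header = 1849 + 2*20 = 1849 + 40 = 1889 B

2, 1889


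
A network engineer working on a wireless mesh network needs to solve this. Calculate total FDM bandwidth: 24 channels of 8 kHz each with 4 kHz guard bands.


Given: 24 channels, 8 kHz each, guard = 4 kHz
Channel bandwidth = 24 * 8 = 192 kHz
Guard bands = 23 gaps * 4 kHz = 92 kHz
Total = 192 + 92 = 284 kHz

284


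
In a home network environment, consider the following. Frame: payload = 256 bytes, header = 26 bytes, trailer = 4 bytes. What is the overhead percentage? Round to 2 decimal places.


Given: payload = 256 B, header = 26 B, trailer = 4 B
Overhead bytes = header + trailer = 26 + 4 = 30
Total frame = payload + overhead = 256 + 30 = 286
Overhead % = 30 / 286 * 100 = 10.4895% -> 10.49% (2 dp)

10.49


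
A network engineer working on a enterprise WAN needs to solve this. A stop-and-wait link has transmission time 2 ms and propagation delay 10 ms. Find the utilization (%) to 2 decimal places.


Given: Ttrans = 2 ms, Tprop = 10 ms
RTT = 2 * Tprop = 2 * 10 = 20 ms
U = Ttrans / (Ttrans + RTT)
U = 2 / (2 + 20)
U = 2 / 22 = 0.090909
U% = 9.09%

9.09


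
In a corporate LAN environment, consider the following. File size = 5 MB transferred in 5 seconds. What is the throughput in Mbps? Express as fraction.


Given: file = 5 MB, time = 5 s
File in Mb = 5 * 8 = 40 Mb
Throughput = 40 / 5 Mbps
Throughput = 8 Mbps

8


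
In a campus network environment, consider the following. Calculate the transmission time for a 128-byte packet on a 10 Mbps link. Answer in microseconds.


Given: packet = 128 bytes, bandwidth = 10 Mbps
Packet in bits = 128 * 8 = 1024 bits
Bandwidth = 10 * 10^6 = 10000000 bps
Time = 1024 / 10000000 seconds
Time in us = 1024 * 10^6 / 10000000 = 102.4

102.4


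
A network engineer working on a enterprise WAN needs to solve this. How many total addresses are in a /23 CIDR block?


Given: CIDR prefix /23
Host bits = 32 - 23 = 9
Total addresses = 2^9 = 512

512


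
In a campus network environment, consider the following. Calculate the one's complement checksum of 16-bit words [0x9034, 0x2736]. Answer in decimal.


Given words: [0x9034, 0x2736]
Step 1: Sum all words
Raw sum = 36916 + 10038 = 46954
One's complement = ~46954 & 0xFFFF = 18581

18581


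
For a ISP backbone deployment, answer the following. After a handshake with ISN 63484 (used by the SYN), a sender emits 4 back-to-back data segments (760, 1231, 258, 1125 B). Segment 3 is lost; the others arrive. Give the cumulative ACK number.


SYN uses sequence number 63484; first data byte = ISN + 1 = 63485.
Segment 1: SEQ = 63485, len = 760 B, covers [63485, 64244]
Segment 2: SEQ = 64245, len = 1231 B, covers [64245, 65475]
Segment 3: SEQ = 65476, len = 258 B, covers [65476, 65733] [LOST]
Segment 4: SEQ = 65734, len = 1125 B, covers [65734, 66858]
In-order data received: bytes [63485, 65475] (segments 1..2).
Segment 3 missing -> gap begins at byte 65476; later segments buffered out of order.
Cumulative ACK = next expected in-order byte = 63485 + 760 + 1231 = 65476

65476


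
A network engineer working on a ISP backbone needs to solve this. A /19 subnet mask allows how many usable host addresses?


Given: subnet mask /19
Host bits = 32 - 19 = 13
Total addresses = 2^13 = 8192
Usable hosts = 8192 - 2 (network + broadcast) = 8190

8190


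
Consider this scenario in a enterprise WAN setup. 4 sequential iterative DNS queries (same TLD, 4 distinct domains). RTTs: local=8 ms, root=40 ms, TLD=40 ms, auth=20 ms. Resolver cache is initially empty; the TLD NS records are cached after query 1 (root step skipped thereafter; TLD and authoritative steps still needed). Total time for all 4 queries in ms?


Lookup 1 (cold cache): local + root + TLD + auth = 8 + 40 + 40 + 20 = 108 ms
Lookups 2..4 (TLD NS cached -> skip root; new domain -> still ask TLD and auth): local + TLD + auth = 8 + 40 + 20 = 68 ms each
Remaining 3 lookups: 3 * 68 = 204 ms
Total = 108 + 204 = 312 ms

312


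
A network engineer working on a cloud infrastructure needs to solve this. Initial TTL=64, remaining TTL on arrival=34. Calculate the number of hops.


Given: initial TTL = 64, received TTL = 34
Hops = initial TTL - received TTL
Hops = 64 - 34 = 30

30


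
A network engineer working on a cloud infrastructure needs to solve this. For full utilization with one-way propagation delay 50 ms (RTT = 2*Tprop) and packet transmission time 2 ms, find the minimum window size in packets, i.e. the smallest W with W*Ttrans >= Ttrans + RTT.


Given: Ttrans = 2 ms, RTT = 100 ms (= 2 * Tprop, Tprop = 50 ms)
Time until first ACK returns = Ttrans + RTT = 2 + 100 = 102 ms
Need W * Ttrans >= Ttrans + RTT  ->  W >= (Ttrans + RTT) / Ttrans
(Ttrans + RTT) / Ttrans = 102 / 2 = 51
W_min = ceil(51) = 51

51


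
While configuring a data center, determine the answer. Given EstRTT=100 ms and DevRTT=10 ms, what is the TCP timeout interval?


Given: EstRTT = 100 ms, DevRTT = 10 ms
Timeout = EstRTT + 4 * DevRTT
4 * DevRTT = 4 * 10 = 40
Timeout = 100 + 40 = 140 ms

140


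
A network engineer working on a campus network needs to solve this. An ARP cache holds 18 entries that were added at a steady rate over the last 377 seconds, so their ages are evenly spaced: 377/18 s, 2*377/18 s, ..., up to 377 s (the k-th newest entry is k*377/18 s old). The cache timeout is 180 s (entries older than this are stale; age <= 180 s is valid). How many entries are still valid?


Ages are k * 377/18 s for k = 1..18 (spacing = 20.9444 s).
Entry k is valid iff k * 377/18 <= 180 iff k <= 18 * 180 / 377 = 8.5942
n_valid = floor(8.5942) = 8
(n_stale = 18 - 8 = 10)

8


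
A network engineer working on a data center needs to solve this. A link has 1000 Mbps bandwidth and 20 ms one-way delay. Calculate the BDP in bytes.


Given: bandwidth = 1000 Mbps, delay = 20 ms
BDP in bits = 1000 * 10^6 * 20 / 1000
BDP in bits = 20000000
BDP in bytes = 20000000 / 8 = 2500000

2500000


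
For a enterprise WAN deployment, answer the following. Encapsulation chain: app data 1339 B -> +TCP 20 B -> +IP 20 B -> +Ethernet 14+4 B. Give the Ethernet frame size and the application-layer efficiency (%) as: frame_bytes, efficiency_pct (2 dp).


TCP segment = 1339 + 20 = 1359 B
IP packet = 1359 + 20 = 1379 B
Ethernet frame = 1379 + 14 + 4 = 1397 B
Efficiency = app / frame = 1339 / 1397 = 0.958482 = 95.8482% -> 95.85% (2 dp)

1397, 95.85


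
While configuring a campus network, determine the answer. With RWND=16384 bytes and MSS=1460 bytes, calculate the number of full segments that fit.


Given: RWND = 16384 bytes, MSS = 1460 bytes
Full segments = floor(RWND / MSS)
Full segments = floor(16384 / 1460)
Full segments = floor(11.2219) = 11

11


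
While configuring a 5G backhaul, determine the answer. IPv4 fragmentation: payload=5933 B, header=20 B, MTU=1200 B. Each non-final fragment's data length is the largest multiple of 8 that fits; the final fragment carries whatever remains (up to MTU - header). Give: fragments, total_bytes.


Max data per non-final fragment = floor((MTU - header)/8)*8 = floor((1200 - 20)/8)*8 = floor(1180/8)*8 = 1176 B
Final fragment needs no 8-byte alignment: it can carry up to MTU - header = 1180 B
Non-final fragments needed = ceil((payload - 1180) / 1176) = ceil(4753/1176) = ceil(4.0417) = 5
Number of fragments = 5 + 1 = 6
Fragment sizes (data): 5 * 1176 B + 53 B (last, 53 <= 1180 OK)
Total bytes sent = payload + n_frags * header = 5933 + 6*20 = 5933 + 120 = 6053 B

6, 6053


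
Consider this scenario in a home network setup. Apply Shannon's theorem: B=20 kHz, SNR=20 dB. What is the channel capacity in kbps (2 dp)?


Given: B = 20 kHz, SNR = 20 dB
SNR linear = 10^(20/10) = 100
1 + SNR = 101
log2(101) = 6.6582114828
C = 20 * 1000 * 6.6582114828 = 133164.2297 bps
C = 133.164230 kbps -> 133.16 kbps (2 dp)

133.16


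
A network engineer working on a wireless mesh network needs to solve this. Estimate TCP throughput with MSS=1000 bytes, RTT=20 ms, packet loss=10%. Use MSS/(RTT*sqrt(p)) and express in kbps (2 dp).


Given: MSS = 1000 bytes, RTT = 20 ms, loss = 10%
RTT in seconds = 20 / 1000 = 0.02
Loss rate = 10% = 0.1
sqrt(loss) = sqrt(0.1) = 0.316227766017
Throughput (bytes/s) = 1000 / (0.02 * 0.316227766017) = 158113.8830
Throughput (kbps) = 158113.8830 * 8 / 1000 = 1264.911064 -> 1264.91 kbps (2 dp)

1264.91


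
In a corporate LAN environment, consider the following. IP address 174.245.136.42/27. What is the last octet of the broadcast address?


Given: IP = 174.245.136.42, prefix = /27
Host bits = 32 - 27 = 5
Network last octet = 42 AND mask = 32
Host part size = 2^5 - 1 = 31
Broadcast last octet = 32 OR 31 = 63

63


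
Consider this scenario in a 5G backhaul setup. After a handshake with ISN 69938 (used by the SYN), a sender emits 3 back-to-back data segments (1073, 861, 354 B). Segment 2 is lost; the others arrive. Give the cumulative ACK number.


SYN uses sequence number 69938; first data byte = ISN + 1 = 69939.
Segment 1: SEQ = 69939, len = 1073 B, covers [69939, 71011]
Segment 2: SEQ = 71012, len = 861 B, covers [71012, 71872] [LOST]
Segment 3: SEQ = 71873, len = 354 B, covers [71873, 72226]
In-order data received: bytes [69939, 71011] (segments 1..1).
Segment 2 missing -> gap begins at byte 71012; later segments buffered out of order.
Cumulative ACK = next expected in-order byte = 69939 + 1073 = 71012

71012


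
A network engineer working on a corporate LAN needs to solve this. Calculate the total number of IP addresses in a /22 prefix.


Given: CIDR prefix /22
Host bits = 32 - 22 = 10
Total addresses = 2^10 = 1024

1024


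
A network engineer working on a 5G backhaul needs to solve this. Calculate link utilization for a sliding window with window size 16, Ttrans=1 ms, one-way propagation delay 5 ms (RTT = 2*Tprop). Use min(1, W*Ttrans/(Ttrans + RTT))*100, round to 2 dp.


Given: W = 16, Ttrans = 1 ms, RTT = 10 ms (= 2 * Tprop, Tprop = 5 ms)
Cycle time = Ttrans + RTT = 1 + 10 = 11 ms (first packet sent until its ACK returns)
W * Ttrans = 16 * 1 = 16 ms of sending per cycle
W * Ttrans / (Ttrans + RTT) = 16 / 11 = 1.454545
U = min(1, 1.454545) = 1.000000
U% = 100.00%

100.00


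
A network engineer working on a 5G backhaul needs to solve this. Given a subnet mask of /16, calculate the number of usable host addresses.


Given: subnet mask /16
Host bits = 32 - 16 = 16
Total addresses = 2^16 = 65536
Usable hosts = 65536 - 2 (network + broadcast) = 65534

65534


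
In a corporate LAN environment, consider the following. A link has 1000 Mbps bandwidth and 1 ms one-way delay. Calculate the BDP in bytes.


Given: bandwidth = 1000 Mbps, delay = 1 ms
BDP in bits = 1000 * 10^6 * 1 / 1000
BDP in bits = 1000000
BDP in bytes = 1000000 / 8 = 125000

125000


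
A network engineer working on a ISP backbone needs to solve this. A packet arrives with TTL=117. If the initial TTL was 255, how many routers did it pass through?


Given: initial TTL = 255, received TTL = 117
Hops = initial TTL - received TTL
Hops = 255 - 117 = 138

138


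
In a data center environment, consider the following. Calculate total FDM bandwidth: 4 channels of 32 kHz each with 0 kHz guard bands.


Given: 4 channels, 32 kHz each, guard = 0 kHz
Channel bandwidth = 4 * 32 = 128 kHz
Guard bands = 3 gaps * 0 kHz = 0 kHz
Total = 128 + 0 = 128 kHz

128


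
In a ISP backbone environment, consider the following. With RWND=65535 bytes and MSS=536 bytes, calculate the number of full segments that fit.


Given: RWND = 65535 bytes, MSS = 536 bytes
Full segments = floor(RWND / MSS)
Full segments = floor(65535 / 536)
Full segments = floor(122.2668) = 122

122


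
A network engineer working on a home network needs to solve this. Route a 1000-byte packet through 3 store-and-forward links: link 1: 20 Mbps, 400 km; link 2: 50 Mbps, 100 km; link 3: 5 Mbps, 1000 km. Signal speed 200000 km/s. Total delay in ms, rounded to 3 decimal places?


Packet = 1000 bytes = 8000 bits. Store-and-forward: sum (t_trans + t_prop) per link.
Link 1: t_trans = 8000/(20*10^6) s = 0.4000 ms; t_prop = 400/200000 s = 2.0000 ms; subtotal = 2.4000 ms
Link 2: t_trans = 8000/(50*10^6) s = 0.1600 ms; t_prop = 100/200000 s = 0.5000 ms; subtotal = 0.6600 ms
Link 3: t_trans = 8000/(5*10^6) s = 1.6000 ms; t_prop = 1000/200000 s = 5.0000 ms; subtotal = 6.6000 ms
End-to-end = 2.4000 + 0.6600 + 6.6000 = 9.6600 ms -> 9.660 ms (3 dp)

9.660


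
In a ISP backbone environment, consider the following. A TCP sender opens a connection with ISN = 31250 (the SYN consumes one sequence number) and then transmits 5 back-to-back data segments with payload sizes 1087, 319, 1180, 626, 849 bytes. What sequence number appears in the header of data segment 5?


The SYN occupies sequence number ISN = 31250, so the first data byte is ISN + 1 = 31251.
SEQ of data segment i = (ISN + 1) + sum of payload sizes of segments 1..i-1.
Segment 1: SEQ = 31251, payload = 1087 bytes
Segment 2: SEQ = 32338, payload = 319 bytes
Segment 3: SEQ = 32657, payload = 1180 bytes
Segment 4: SEQ = 33837, payload = 626 bytes
Segment 5: SEQ = 34463, payload = 849 bytes
SEQ of segment 5 = 31251 + 1087 + 319 + 1180 + 626 = 34463

34463


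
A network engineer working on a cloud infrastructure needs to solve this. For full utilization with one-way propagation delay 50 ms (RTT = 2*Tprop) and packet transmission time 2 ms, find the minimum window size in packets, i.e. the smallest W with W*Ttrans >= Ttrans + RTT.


Given: Ttrans = 2 ms, RTT = 100 ms (= 2 * Tprop, Tprop = 50 ms)
Time until first ACK returns = Ttrans + RTT = 2 + 100 = 102 ms
Need W * Ttrans >= Ttrans + RTT  ->  W >= (Ttrans + RTT) / Ttrans
(Ttrans + RTT) / Ttrans = 102 / 2 = 51
W_min = ceil(51) = 51

51


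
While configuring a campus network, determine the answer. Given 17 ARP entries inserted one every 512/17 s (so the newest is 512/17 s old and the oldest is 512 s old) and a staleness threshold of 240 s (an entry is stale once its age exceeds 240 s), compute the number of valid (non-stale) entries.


Ages are k * 512/17 s for k = 1..17 (spacing = 30.1176 s).
Entry k is valid iff k * 512/17 <= 240 iff k <= 17 * 240 / 512 = 7.9688
n_valid = floor(7.9688) = 7
(n_stale = 17 - 7 = 10)

7


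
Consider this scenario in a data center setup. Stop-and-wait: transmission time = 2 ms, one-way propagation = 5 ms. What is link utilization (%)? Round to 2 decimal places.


Given: Ttrans = 2 ms, Tprop = 5 ms
RTT = 2 * Tprop = 2 * 5 = 10 ms
U = Ttrans / (Ttrans + RTT)
U = 2 / (2 + 10)
U = 2 / 12 = 0.166667
U% = 16.67%

16.67


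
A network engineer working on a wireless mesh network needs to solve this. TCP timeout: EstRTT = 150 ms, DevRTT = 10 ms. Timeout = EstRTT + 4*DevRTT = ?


Given: EstRTT = 150 ms, DevRTT = 10 ms
Timeout = EstRTT + 4 * DevRTT
4 * DevRTT = 4 * 10 = 40
Timeout = 150 + 40 = 190 ms

190


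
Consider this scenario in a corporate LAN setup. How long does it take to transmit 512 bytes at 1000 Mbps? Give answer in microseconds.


Given: packet = 512 bytes, bandwidth = 1000 Mbps
Packet in bits = 512 * 8 = 4096 bits
Bandwidth = 1000 * 10^6 = 1000000000 bps
Time = 4096 / 1000000000 seconds
Time in us = 4096 * 10^6 / 1000000000 = 4.096

4.096


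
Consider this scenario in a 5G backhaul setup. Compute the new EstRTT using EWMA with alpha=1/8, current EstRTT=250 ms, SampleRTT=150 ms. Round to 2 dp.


Given: EstRTT = 250 ms, SampleRTT = 150 ms, alpha = 1/8
New EstRTT = (1 - alpha) * EstRTT + alpha * SampleRTT
(7/8) * 250 = 218.75
(1/8) * 150 = 18.75
New EstRTT = 218.75 + 18.75 = 237.5 ms -> 237.50 ms (2 dp)

237.50


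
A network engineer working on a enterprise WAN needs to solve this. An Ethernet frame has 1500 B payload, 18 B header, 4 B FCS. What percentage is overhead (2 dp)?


Given: payload = 1500 B, header = 18 B, trailer = 4 B
Overhead bytes = header + trailer = 18 + 4 = 22
Total frame = payload + overhead = 1500 + 22 = 1522
Overhead % = 22 / 1522 * 100 = 1.4455% -> 1.45% (2 dp)

1.45


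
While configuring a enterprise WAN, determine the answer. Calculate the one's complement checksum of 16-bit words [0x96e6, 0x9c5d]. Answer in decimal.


Given words: [0x96e6, 0x9c5d]
Step 1: Sum all words
Raw sum = 38630 + 40029 = 78659
Step 2: Fold carry: (13123 + 1) = 13124
One's complement = ~13124 & 0xFFFF = 52411

52411


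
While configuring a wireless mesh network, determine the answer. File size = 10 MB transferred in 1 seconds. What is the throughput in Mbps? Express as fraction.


Given: file = 10 MB, time = 1 s
File in Mb = 10 * 8 = 80 Mb
Throughput = 80 / 1 Mbps
Throughput = 80 Mbps

80


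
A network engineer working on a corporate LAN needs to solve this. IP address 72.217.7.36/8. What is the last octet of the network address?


Given: IP = 72.217.7.36, prefix = /8
Subnet mask = 255.0.0.0
Last octet of IP: 36
Last octet of mask: 0
Network last octet = 36 AND 0 = 0

0


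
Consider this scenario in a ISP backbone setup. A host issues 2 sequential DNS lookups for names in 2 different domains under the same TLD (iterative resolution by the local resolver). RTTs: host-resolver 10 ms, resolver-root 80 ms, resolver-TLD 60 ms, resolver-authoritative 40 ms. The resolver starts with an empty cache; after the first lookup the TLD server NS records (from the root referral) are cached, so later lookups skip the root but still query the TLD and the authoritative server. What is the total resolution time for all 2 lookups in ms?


Lookup 1 (cold cache): local + root + TLD + auth = 10 + 80 + 60 + 40 = 190 ms
Lookups 2..2 (TLD NS cached -> skip root; new domain -> still ask TLD and auth): local + TLD + auth = 10 + 60 + 40 = 110 ms each
Remaining 1 lookups: 1 * 110 = 110 ms
Total = 190 + 110 = 300 ms

300


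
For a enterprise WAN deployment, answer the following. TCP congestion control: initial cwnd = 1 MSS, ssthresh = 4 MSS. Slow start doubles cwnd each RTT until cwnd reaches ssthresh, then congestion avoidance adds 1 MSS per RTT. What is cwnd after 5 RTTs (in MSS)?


RTT 0: cwnd = 1 MSS (initial)
RTT 1: cwnd = 2 MSS (slow start, doubled)
RTT 2: cwnd = 4 MSS (slow start, doubled)
RTT 3: cwnd = 5 MSS (congestion avoidance, +1)
RTT 4: cwnd = 6 MSS (congestion avoidance, +1)
RTT 5: cwnd = 7 MSS (congestion avoidance, +1)

7


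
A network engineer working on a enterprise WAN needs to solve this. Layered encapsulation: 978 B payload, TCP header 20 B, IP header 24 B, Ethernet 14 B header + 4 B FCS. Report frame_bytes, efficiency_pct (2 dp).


TCP segment = 978 + 20 = 998 B
IP packet = 998 + 24 = 1022 B
Ethernet frame = 1022 + 14 + 4 = 1040 B
Efficiency = app / frame = 978 / 1040 = 0.940385 = 94.0385% -> 94.04% (2 dp)

1040, 94.04


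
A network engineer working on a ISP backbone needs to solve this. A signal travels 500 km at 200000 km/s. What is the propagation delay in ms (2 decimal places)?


Given: distance = 500 km, speed = 200000 km/s
Delay = distance / speed = 500 / 200000 seconds
Delay in ms = 500 * 1000 / 200000
Delay = 2.5000 ms
Rounded to 2 dp = 2.50 ms

2.50


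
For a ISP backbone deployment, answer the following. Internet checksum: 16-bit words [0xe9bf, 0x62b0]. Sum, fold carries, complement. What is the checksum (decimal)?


Given words: [0xe9bf, 0x62b0]
Step 1: Sum all words
Raw sum = 59839 + 25264 = 85103
Step 2: Fold carry: (19567 + 1) = 19568
One's complement = ~19568 & 0xFFFF = 45967

45967


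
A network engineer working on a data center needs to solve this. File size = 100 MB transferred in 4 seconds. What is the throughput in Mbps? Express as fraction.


Given: file = 100 MB, time = 4 s
File in Mb = 100 * 8 = 800 Mb
Throughput = 800 / 4 Mbps
Throughput = 200 Mbps

200


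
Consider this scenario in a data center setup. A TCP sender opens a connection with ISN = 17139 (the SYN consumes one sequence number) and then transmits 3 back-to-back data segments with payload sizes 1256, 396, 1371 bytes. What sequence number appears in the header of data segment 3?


The SYN occupies sequence number ISN = 17139, so the first data byte is ISN + 1 = 17140.
SEQ of data segment i = (ISN + 1) + sum of payload sizes of segments 1..i-1.
Segment 1: SEQ = 17140, payload = 1256 bytes
Segment 2: SEQ = 18396, payload = 396 bytes
Segment 3: SEQ = 18792, payload = 1371 bytes
SEQ of segment 3 = 17140 + 1256 + 396 = 18792

18792


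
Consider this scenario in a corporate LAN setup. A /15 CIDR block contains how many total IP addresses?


Given: CIDR prefix /15
Host bits = 32 - 15 = 17
Total addresses = 2^17 = 131072

131072


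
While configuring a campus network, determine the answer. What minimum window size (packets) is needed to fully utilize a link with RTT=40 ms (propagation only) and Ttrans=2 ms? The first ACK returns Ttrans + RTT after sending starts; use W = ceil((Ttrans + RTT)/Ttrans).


Given: Ttrans = 2 ms, RTT = 40 ms (= 2 * Tprop, Tprop = 20 ms)
Time until first ACK returns = Ttrans + RTT = 2 + 40 = 42 ms
Need W * Ttrans >= Ttrans + RTT  ->  W >= (Ttrans + RTT) / Ttrans
(Ttrans + RTT) / Ttrans = 42 / 2 = 21
W_min = ceil(21) = 21

21


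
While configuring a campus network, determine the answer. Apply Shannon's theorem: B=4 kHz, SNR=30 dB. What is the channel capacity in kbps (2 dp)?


Given: B = 4 kHz, SNR = 30 dB
SNR linear = 10^(30/10) = 1000
1 + SNR = 1001
log2(1001) = 9.9672262588
C = 4 * 1000 * 9.9672262588 = 39868.9050 bps
C = 39.868905 kbps -> 39.87 kbps (2 dp)

39.87


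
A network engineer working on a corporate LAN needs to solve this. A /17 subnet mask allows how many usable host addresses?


Given: subnet mask /17
Host bits = 32 - 17 = 15
Total addresses = 2^15 = 32768
Usable hosts = 32768 - 2 (network + broadcast) = 32766

32766


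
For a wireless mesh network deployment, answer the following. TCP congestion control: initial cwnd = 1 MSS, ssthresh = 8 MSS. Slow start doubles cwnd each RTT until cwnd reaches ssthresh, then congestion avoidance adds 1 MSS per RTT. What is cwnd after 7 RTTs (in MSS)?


RTT 0: cwnd = 1 MSS (initial)
RTT 1: cwnd = 2 MSS (slow start, doubled)
RTT 2: cwnd = 4 MSS (slow start, doubled)
RTT 3: cwnd = 8 MSS (slow start, doubled)
RTT 4: cwnd = 9 MSS (congestion avoidance, +1)
RTT 5: cwnd = 10 MSS (congestion avoidance, +1)
RTT 6: cwnd = 11 MSS (congestion avoidance, +1)
RTT 7: cwnd = 12 MSS (congestion avoidance, +1)

12


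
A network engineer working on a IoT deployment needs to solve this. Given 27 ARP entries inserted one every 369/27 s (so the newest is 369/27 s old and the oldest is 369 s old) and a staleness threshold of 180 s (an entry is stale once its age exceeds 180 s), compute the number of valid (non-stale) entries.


Ages are k * 369/27 s for k = 1..27 (spacing = 13.6667 s).
Entry k is valid iff k * 369/27 <= 180 iff k <= 27 * 180 / 369 = 13.1707
n_valid = floor(13.1707) = 13
(n_stale = 27 - 13 = 14)

13


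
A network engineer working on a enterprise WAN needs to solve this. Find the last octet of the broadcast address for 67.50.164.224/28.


Given: IP = 67.50.164.224, prefix = /28
Host bits = 32 - 28 = 4
Network last octet = 224 AND mask = 224
Host part size = 2^4 - 1 = 15
Broadcast last octet = 224 OR 15 = 239

239


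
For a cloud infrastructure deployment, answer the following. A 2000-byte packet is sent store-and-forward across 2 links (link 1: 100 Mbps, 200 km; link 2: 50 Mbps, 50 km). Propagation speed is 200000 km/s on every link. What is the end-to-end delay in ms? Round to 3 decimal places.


Packet = 2000 bytes = 16000 bits. Store-and-forward: sum (t_trans + t_prop) per link.
Link 1: t_trans = 16000/(100*10^6) s = 0.1600 ms; t_prop = 200/200000 s = 1.0000 ms; subtotal = 1.1600 ms
Link 2: t_trans = 16000/(50*10^6) s = 0.3200 ms; t_prop = 50/200000 s = 0.2500 ms; subtotal = 0.5700 ms
End-to-end = 1.1600 + 0.5700 = 1.7300 ms -> 1.730 ms (3 dp)

1.730


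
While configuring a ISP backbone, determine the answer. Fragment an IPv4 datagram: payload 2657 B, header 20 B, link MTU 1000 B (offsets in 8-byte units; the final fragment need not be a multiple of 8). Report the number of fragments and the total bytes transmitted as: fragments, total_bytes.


Max data per non-final fragment = floor((MTU - header)/8)*8 = floor((1000 - 20)/8)*8 = floor(980/8)*8 = 976 B
Final fragment needs no 8-byte alignment: it can carry up to MTU - header = 980 B
Non-final fragments needed = ceil((payload - 980) / 976) = ceil(1677/976) = ceil(1.7182) = 2
Number of fragments = 2 + 1 = 3
Fragment sizes (data): 2 * 976 B + 705 B (last, 705 <= 980 OK)
Total bytes sent = payload + n_frags * header = 2657 + 3*20 = 2657 + 60 = 2717 B

3, 2717


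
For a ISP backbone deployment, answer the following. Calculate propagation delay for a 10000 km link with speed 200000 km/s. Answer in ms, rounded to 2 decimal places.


Given: distance = 10000 km, speed = 200000 km/s
Delay = distance / speed = 10000 / 200000 seconds
Delay in ms = 10000 * 1000 / 200000
Delay = 50.0000 ms
Rounded to 2 dp = 50.00 ms

50.00


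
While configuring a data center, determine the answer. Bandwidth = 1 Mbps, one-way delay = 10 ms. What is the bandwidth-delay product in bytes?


Given: bandwidth = 1 Mbps, delay = 10 ms
BDP in bits = 1 * 10^6 * 10 / 1000
BDP in bits = 10000
BDP in bytes = 10000 / 8 = 1250

1250


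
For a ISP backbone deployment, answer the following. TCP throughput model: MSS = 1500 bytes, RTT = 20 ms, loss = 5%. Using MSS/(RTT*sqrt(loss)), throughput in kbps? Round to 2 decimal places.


Given: MSS = 1500 bytes, RTT = 20 ms, loss = 5%
RTT in seconds = 20 / 1000 = 0.02
Loss rate = 5% = 0.05
sqrt(loss) = sqrt(0.05) = 0.223606797750
Throughput (bytes/s) = 1500 / (0.02 * 0.223606797750) = 335410.1966
Throughput (kbps) = 335410.1966 * 8 / 1000 = 2683.281573 -> 2683.28 kbps (2 dp)

2683.28


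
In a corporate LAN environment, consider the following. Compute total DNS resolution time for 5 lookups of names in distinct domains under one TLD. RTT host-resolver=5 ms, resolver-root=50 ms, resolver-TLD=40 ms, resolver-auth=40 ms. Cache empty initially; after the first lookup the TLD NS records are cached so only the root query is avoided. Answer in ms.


Lookup 1 (cold cache): local + root + TLD + auth = 5 + 50 + 40 + 40 = 135 ms
Lookups 2..5 (TLD NS cached -> skip root; new domain -> still ask TLD and auth): local + TLD + auth = 5 + 40 + 40 = 85 ms each
Remaining 4 lookups: 4 * 85 = 340 ms
Total = 135 + 340 = 475 ms

475


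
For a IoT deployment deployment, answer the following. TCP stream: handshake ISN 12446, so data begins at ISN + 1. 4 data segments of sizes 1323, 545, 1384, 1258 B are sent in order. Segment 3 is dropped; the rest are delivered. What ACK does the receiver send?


SYN uses sequence number 12446; first data byte = ISN + 1 = 12447.
Segment 1: SEQ = 12447, len = 1323 B, covers [12447, 13769]
Segment 2: SEQ = 13770, len = 545 B, covers [13770, 14314]
Segment 3: SEQ = 14315, len = 1384 B, covers [14315, 15698] [LOST]
Segment 4: SEQ = 15699, len = 1258 B, covers [15699, 16956]
In-order data received: bytes [12447, 14314] (segments 1..2).
Segment 3 missing -> gap begins at byte 14315; later segments buffered out of order.
Cumulative ACK = next expected in-order byte = 12447 + 1323 + 545 = 14315

14315


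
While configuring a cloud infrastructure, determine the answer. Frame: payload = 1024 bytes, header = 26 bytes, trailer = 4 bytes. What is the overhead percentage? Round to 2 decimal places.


Given: payload = 1024 B, header = 26 B, trailer = 4 B
Overhead bytes = header + trailer = 26 + 4 = 30
Total frame = payload + overhead = 1024 + 30 = 1054
Overhead % = 30 / 1054 * 100 = 2.8463% -> 2.85% (2 dp)

2.85


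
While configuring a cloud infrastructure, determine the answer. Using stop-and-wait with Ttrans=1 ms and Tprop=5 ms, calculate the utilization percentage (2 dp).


Given: Ttrans = 1 ms, Tprop = 5 ms
RTT = 2 * Tprop = 2 * 5 = 10 ms
U = Ttrans / (Ttrans + RTT)
U = 1 / (1 + 10)
U = 1 / 11 = 0.090909
U% = 9.09%

9.09


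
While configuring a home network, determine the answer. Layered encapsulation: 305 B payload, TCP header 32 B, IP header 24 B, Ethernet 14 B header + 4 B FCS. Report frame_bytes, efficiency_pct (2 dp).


TCP segment = 305 + 32 = 337 B
IP packet = 337 + 24 = 361 B
Ethernet frame = 361 + 14 + 4 = 379 B
Efficiency = app / frame = 305 / 379 = 0.804749 = 80.4749% -> 80.47% (2 dp)

379, 80.47


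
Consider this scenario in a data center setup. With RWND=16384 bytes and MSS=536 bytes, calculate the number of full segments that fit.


Given: RWND = 16384 bytes, MSS = 536 bytes
Full segments = floor(RWND / MSS)
Full segments = floor(16384 / 536)
Full segments = floor(30.5672) = 30

30


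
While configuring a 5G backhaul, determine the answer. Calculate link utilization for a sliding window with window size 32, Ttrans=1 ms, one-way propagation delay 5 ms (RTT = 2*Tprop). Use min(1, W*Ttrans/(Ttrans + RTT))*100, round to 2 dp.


Given: W = 32, Ttrans = 1 ms, RTT = 10 ms (= 2 * Tprop, Tprop = 5 ms)
Cycle time = Ttrans + RTT = 1 + 10 = 11 ms (first packet sent until its ACK returns)
W * Ttrans = 32 * 1 = 32 ms of sending per cycle
W * Ttrans / (Ttrans + RTT) = 32 / 11 = 2.909091
U = min(1, 2.909091) = 1.000000
U% = 100.00%

100.00


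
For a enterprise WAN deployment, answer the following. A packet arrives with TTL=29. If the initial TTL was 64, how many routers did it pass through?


Given: initial TTL = 64, received TTL = 29
Hops = initial TTL - received TTL
Hops = 64 - 29 = 35

35


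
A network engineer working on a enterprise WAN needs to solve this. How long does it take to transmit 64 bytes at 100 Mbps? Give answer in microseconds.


Given: packet = 64 bytes, bandwidth = 100 Mbps
Packet in bits = 64 * 8 = 512 bits
Bandwidth = 100 * 10^6 = 100000000 bps
Time = 512 / 100000000 seconds
Time in us = 512 * 10^6 / 100000000 = 5.12

5.12


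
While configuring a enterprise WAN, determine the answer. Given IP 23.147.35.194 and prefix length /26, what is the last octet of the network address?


Given: IP = 23.147.35.194, prefix = /26
Subnet mask = 255.255.255.192
Last octet of IP: 194
Last octet of mask: 192
Network last octet = 194 AND 192 = 192

192


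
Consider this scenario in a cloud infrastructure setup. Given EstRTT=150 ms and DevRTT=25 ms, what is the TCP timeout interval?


Given: EstRTT = 150 ms, DevRTT = 25 ms
Timeout = EstRTT + 4 * DevRTT
4 * DevRTT = 4 * 25 = 100
Timeout = 150 + 100 = 250 ms

250


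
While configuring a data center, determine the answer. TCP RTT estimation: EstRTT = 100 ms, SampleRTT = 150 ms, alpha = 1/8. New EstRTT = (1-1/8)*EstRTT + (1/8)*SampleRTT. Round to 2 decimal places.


Given: EstRTT = 100 ms, SampleRTT = 150 ms, alpha = 1/8
New EstRTT = (1 - alpha) * EstRTT + alpha * SampleRTT
(7/8) * 100 = 87.5
(1/8) * 150 = 18.75
New EstRTT = 87.5 + 18.75 = 106.25 ms -> 106.25 ms (2 dp)

106.25


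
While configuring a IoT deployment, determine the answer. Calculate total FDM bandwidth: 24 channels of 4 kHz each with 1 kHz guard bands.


Given: 24 channels, 4 kHz each, guard = 1 kHz
Channel bandwidth = 24 * 4 = 96 kHz
Guard bands = 23 gaps * 1 kHz = 23 kHz
Total = 96 + 23 = 119 kHz

119


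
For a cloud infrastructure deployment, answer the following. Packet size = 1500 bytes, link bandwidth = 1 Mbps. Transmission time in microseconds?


Given: packet = 1500 bytes, bandwidth = 1 Mbps
Packet in bits = 1500 * 8 = 12000 bits
Bandwidth = 1 * 10^6 = 1000000 bps
Time = 12000 / 1000000 seconds
Time in us = 12000 * 10^6 / 1000000 = 12000

12000


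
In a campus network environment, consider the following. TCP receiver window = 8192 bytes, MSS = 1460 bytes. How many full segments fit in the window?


Given: RWND = 8192 bytes, MSS = 1460 bytes
Full segments = floor(RWND / MSS)
Full segments = floor(8192 / 1460)
Full segments = floor(5.611) = 5

5


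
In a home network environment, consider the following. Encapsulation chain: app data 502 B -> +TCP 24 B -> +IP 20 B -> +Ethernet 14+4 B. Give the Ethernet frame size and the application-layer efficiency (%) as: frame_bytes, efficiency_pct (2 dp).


TCP segment = 502 + 24 = 526 B
IP packet = 526 + 20 = 546 B
Ethernet frame = 546 + 14 + 4 = 564 B
Efficiency = app / frame = 502 / 564 = 0.890071 = 89.0071% -> 89.01% (2 dp)

564, 89.01


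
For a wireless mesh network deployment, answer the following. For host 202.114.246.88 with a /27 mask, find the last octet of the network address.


Given: IP = 202.114.246.88, prefix = /27
Subnet mask = 255.255.255.224
Last octet of IP: 88
Last octet of mask: 224
Network last octet = 88 AND 224 = 64

64


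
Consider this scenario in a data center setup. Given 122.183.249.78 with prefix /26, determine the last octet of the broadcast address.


Given: IP = 122.183.249.78, prefix = /26
Host bits = 32 - 26 = 6
Network last octet = 78 AND mask = 64
Host part size = 2^6 - 1 = 63
Broadcast last octet = 64 OR 63 = 127

127
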